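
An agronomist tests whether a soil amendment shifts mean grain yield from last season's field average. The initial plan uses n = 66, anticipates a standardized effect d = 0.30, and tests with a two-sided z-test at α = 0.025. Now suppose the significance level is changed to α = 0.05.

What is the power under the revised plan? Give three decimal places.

δ = d·√n = 0.30 × √66 = 2.4372 (unchanged). New critical value: z_{0.025} = 1.960.
Revised power = Φ(δ − 1.960) + Φ(−δ − 1.960) = Φ(0.477) + Φ(-4.397) = 0.6834 + 0.0000 = 0.6834.

Power ≈ 0.683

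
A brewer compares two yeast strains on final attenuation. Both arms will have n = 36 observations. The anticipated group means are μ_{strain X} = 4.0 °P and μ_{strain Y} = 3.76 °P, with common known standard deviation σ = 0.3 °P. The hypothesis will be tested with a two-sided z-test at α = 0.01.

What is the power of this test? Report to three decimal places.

Standardized effect: d = |μ_{strain X} − μ_{strain Y}| / σ = |4.0 − 3.76| / 0.3 = 0.8000
Noncentrality parameter: δ = d·√(n/2) = 0.8000 × √(36/2) = 3.3941
Critical value for a two-sided test at α = 0.01: z_{α/2} = 2.576.
Power = Φ(δ − 2.576) + Φ(−δ − 2.576) = Φ(0.818) + Φ(-5.970) = 0.7934 + 0.0000 = 0.7934.

Power ≈ 0.793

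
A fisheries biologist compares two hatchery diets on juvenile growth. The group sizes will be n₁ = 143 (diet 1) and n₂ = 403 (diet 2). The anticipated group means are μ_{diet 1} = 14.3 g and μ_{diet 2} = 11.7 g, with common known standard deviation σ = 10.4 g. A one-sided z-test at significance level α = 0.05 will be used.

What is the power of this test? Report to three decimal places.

Standardized effect: d = |μ_{diet 1} − μ_{diet 2}| / σ = |14.3 − 11.7| / 10.4 = 0.2500
Noncentrality parameter: λ = d / √(1/n₁ + 1/n₂) = 0.2500 / √(1/143 + 1/403) = 2.5684
Critical value for a one-sided test at α = 0.05: z_α = 1.645.
Power = P(Z > 1.645 − λ) = Φ(0.924) = 0.8221.

Power ≈ 0.822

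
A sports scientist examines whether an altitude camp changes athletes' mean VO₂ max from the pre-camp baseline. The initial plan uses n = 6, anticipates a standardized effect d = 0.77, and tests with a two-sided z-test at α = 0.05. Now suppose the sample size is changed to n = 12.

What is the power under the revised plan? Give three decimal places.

Power ≈ 0.760

With n = 12: δ = d·√n = 0.77 × √12 = 2.6674. Critical value z_{0.025} = 1.960.
Revised power = Φ(δ − 1.960) + Φ(−δ − 1.960) = Φ(0.707) + Φ(-4.627) = 0.7603 + 0.0000 = 0.7603.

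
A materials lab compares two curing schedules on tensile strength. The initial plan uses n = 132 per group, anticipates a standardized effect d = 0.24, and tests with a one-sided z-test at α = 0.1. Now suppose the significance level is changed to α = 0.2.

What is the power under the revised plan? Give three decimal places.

Power ≈ 0.866

δ = d·√(n/2) = 0.24 × √(132/2) = 1.9498 (unchanged). New critical value: z_{0.2} = 0.842.
Revised power = P(Z > 0.842 − δ) = Φ(1.108) = 0.8661.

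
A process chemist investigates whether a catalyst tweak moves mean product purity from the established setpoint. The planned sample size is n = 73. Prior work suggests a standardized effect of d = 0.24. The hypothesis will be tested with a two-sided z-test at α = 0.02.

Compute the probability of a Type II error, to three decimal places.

Noncentrality parameter: δ = d·√n = 0.24 × √73 = 2.0506
Two-sided α = 0.02 → critical value z_{0.01} = 2.326.
Power = Φ(δ − 2.326) + Φ(−δ − 2.326) = Φ(-0.276) + Φ(-4.377) = 0.3914 + 0.0000 = 0.3914.
Type II error: β = 1 − power = 1 − 0.3914 = 0.6086.

β ≈ 0.609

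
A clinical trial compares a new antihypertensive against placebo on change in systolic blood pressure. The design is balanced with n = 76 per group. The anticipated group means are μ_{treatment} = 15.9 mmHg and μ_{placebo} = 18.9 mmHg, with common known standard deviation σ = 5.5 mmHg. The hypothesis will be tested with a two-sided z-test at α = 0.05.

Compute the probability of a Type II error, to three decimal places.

β ≈ 0.080

Standardized effect: d = |μ_{treatment} − μ_{placebo}| / σ = |15.9 − 18.9| / 5.5 = 0.5455
Noncentrality parameter: δ = d·√(n/2) = 0.5455 × √(76/2) = 3.3624
Two-sided α = 0.05 → critical value z_{0.025} = 1.960.
Power = Φ(δ − 1.960) + Φ(−δ − 1.960) = Φ(1.402) + Φ(-5.322) = 0.9196 + 0.0000 = 0.9196.
Type II error: β = 1 − power = 1 − 0.9196 = 0.0804.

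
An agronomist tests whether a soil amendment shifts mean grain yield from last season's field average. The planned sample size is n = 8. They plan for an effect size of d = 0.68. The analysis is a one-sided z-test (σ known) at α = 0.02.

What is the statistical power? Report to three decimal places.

Noncentrality parameter: δ = d·√n = 0.68 × √8 = 1.9233
One-sided α = 0.02 → critical value z_{0.02} = 2.054.
Power = P(Z > 2.054 − δ) = Φ(-0.130) = 0.4481.

Power ≈ 0.448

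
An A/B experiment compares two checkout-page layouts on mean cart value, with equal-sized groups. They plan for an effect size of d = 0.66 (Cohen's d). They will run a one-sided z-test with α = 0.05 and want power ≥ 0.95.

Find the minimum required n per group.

n = 50 per group

For power 0.95 need Φ(δ − z_{0.05}) = 0.95, so δ = z_{0.05} + z_{0.05} = 1.645 + 1.645 = 3.290.
δ = d·√(n/2) ⇒ n = 2(δ/d)² = 2 × (3.290 / 0.66)² = 49.69.
Rounding up, n = 50 per group.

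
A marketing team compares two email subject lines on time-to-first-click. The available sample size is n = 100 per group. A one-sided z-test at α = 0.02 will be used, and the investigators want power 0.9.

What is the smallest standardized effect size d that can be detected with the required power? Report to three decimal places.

d ≈ 0.472

Required noncentrality: δ = z_{0.02} + z_{0.10} = 2.054 + 1.282 = 3.335.
δ = d·√(n/2) ⇒ d = δ/√(n/2) = 3.335/√(100/2) = 0.4717.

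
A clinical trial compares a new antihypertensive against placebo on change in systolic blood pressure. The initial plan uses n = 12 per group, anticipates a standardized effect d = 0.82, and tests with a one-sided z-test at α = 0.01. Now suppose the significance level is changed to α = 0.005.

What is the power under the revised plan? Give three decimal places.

δ = d·√(n/2) = 0.82 × √(12/2) = 2.0086 (unchanged). New critical value: z_{0.005} = 2.576.
Revised power = Φ(δ − 2.576) = Φ(-0.567) = 0.2853.

Power ≈ 0.285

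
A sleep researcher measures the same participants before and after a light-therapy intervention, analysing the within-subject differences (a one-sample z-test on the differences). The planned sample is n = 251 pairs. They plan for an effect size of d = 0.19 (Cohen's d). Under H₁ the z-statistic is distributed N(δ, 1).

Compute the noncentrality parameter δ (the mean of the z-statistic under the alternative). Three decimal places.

δ ≈ 3.010

δ = d·√n = 0.19 × √251 = 3.0102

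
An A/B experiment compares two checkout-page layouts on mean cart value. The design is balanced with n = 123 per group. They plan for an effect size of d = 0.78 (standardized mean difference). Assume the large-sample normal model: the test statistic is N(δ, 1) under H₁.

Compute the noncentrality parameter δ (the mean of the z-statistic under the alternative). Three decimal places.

δ ≈ 6.117

The noncentrality parameter scales effect size by the design's sample-size factor: δ = d·√(n/2) = 0.78 × √(123/2) = 6.1169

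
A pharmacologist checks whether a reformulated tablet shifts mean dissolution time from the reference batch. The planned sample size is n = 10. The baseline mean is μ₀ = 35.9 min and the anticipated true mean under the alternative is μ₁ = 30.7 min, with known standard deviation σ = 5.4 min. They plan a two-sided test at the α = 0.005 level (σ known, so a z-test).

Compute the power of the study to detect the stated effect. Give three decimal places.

Power ≈ 0.594

Standardized effect: d = |μ₁ − μ₀| / σ = |30.7 − 35.9| / 5.4 = 0.9630
Noncentrality parameter: δ = d·√n = 0.9630 × √10 = 3.0452
Two-sided α = 0.005 → critical value z_{0.0025} = 2.807.
Power = Φ(δ − 2.807) + Φ(−δ − 2.807) = Φ(0.238) + Φ(-5.852) = 0.5941 + 0.0000 = 0.5941.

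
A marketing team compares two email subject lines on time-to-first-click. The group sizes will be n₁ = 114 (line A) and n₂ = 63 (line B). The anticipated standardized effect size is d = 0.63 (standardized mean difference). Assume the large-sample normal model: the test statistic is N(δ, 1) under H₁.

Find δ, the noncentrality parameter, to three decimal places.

δ ≈ 4.013

δ = d / √(1/n₁ + 1/n₂) = 0.63 / √(1/114 + 1/63) = 4.0131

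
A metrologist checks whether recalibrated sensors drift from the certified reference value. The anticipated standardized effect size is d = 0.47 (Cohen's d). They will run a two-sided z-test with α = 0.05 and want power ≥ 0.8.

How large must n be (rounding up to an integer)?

n = 36

Set Φ(δ − 1.960) = 0.8; then δ − 1.960 = Φ⁻¹(0.8) = 0.842, giving δ = 2.802.
(For δ > 0 the lower-tail rejection region contributes negligibly to power, so the one-term inversion is standard.)
δ = d·√n ⇒ n = (δ/d)² = (2.802 / 0.47)² = 35.53.
Rounding up, n = 36.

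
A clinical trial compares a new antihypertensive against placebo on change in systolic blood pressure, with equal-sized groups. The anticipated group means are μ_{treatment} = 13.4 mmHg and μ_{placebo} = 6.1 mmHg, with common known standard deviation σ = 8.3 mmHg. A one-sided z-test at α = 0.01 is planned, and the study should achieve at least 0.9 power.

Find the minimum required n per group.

Standardized effect: d = |μ_{treatment} − μ_{placebo}| / σ = |13.4 − 6.1| / 8.3 = 0.8795
Set Φ(δ − 2.326) = 0.9; then δ − 2.326 = Φ⁻¹(0.9) = 1.282, giving δ = 3.608.
δ = d·√(n/2) ⇒ n = 2(δ/d)² = 2 × (3.608 / 0.8795)² = 33.65.
Rounding up, n = 34 per group.

n = 34 per group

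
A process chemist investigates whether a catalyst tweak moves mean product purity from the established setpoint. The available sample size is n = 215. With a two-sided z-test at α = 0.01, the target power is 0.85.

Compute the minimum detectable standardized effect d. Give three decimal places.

d ≈ 0.246

Need Φ(δ − 2.576) = 0.85, so δ = 2.576 + 1.036 = 3.612.
(The second rejection-region term Φ(−δ − z_{α/2}) is negligible and dropped.)
δ = d·√n ⇒ d = δ/√n = 3.612/√215 = 0.2464.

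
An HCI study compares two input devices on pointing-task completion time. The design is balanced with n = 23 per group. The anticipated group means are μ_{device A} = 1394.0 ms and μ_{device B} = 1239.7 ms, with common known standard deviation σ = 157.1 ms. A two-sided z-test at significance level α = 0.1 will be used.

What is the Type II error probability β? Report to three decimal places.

Standardized effect: d = |μ_{device A} − μ_{device B}| / σ = |1394.0 − 1239.7| / 157.1 = 0.9822
Noncentrality parameter: δ = d·√(n/2) = 0.9822 × √(23/2) = 3.3307
Critical value for a two-sided test at α = 0.1: z_{α/2} = 1.645.
Power = Φ(δ − 1.645) + Φ(−δ − 1.645) = Φ(1.686) + Φ(-4.976) = 0.9541 + 0.0000 = 0.9541.
Type II error: β = 1 − power = 1 − 0.9541 = 0.0459.

β ≈ 0.046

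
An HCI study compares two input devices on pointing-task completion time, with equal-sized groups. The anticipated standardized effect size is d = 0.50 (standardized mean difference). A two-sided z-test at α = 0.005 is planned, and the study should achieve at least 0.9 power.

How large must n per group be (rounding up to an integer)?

n = 134 per group

Set Φ(δ − 2.807) = 0.9; then δ − 2.807 = Φ⁻¹(0.9) = 1.282, giving δ = 4.089.
(The Φ(−δ − z_{α/2}) term is vanishingly small for δ > 0 and is dropped in the standard sample-size formula.)
δ = d·√(n/2) ⇒ n = 2(δ/d)² = 2 × (4.089 / 0.50)² = 133.73.
Round up to the next whole unit.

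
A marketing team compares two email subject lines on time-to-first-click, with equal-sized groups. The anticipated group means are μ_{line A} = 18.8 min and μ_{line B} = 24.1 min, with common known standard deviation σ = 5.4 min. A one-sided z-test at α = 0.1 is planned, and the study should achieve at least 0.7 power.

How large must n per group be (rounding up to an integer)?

n = 7 per group

Standardized effect: d = |μ_{line A} − μ_{line B}| / σ = |18.8 − 24.1| / 5.4 = 0.9815
Set Φ(δ − 1.282) = 0.7; then δ − 1.282 = Φ⁻¹(0.7) = 0.524, giving δ = 1.806.
δ = d·√(n/2) ⇒ n = 2(δ/d)² = 2 × (1.806 / 0.9815)² = 6.77.
Round up to the next whole unit.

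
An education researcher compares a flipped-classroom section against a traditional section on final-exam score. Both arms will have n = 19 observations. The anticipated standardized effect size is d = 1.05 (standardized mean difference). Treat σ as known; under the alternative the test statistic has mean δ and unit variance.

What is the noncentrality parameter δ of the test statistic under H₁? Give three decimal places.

δ ≈ 3.236

The noncentrality parameter scales effect size by the design's sample-size factor: δ = d·√(n/2) = 1.05 × √(19/2) = 3.2363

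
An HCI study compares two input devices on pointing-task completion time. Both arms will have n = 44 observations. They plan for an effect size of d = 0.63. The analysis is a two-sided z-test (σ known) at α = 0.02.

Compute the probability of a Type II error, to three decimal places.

β ≈ 0.265

Noncentrality parameter: δ = d·√(n/2) = 0.63 × √(44/2) = 2.9550
Critical value for a two-sided test at α = 0.02: z_{α/2} = 2.326.
Power = Φ(δ − 2.326) + Φ(−δ − 2.326) = Φ(0.629) + Φ(-5.281) = 0.7352 + 0.0000 = 0.7352.
Type II error: β = 1 − power = 1 − 0.7352 = 0.2648.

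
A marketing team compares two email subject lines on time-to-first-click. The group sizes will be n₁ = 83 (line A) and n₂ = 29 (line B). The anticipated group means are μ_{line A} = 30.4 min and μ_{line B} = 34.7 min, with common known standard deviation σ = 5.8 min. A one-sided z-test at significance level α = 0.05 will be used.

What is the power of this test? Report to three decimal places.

Standardized effect: d = |μ_{line A} − μ_{line B}| / σ = |30.4 − 34.7| / 5.8 = 0.7414
Noncentrality parameter: δ = d / √(1/n₁ + 1/n₂) = 0.7414 / √(1/83 + 1/29) = 3.4369
Critical value for a one-sided test at α = 0.05: z_α = 1.645.
Power = Φ(δ − 1.645) = Φ(1.792) = 0.9634.

Power ≈ 0.963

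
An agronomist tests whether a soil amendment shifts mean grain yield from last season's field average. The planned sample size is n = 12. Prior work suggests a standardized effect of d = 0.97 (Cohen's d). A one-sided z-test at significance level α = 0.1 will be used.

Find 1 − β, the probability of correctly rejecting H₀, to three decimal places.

Noncentrality parameter: δ = d·√n = 0.97 × √12 = 3.3602
Critical value for a one-sided test at α = 0.1: z_α = 1.282.
Power = Φ(δ − 1.282) = Φ(2.079) = 0.9812.

Power ≈ 0.981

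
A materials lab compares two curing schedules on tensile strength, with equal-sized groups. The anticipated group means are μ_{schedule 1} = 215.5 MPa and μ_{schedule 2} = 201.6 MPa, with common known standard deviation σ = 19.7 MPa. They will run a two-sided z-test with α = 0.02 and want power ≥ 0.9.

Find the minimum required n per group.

n = 53 per group

Standardized effect: d = |μ_{schedule 1} − μ_{schedule 2}| / σ = |215.5 − 201.6| / 19.7 = 0.7056
For power 0.9 need Φ(δ − z_{0.01}) = 0.9, so δ = z_{0.01} + z_{0.10} = 2.326 + 1.282 = 3.608.
(The Φ(−δ − z_{α/2}) term is vanishingly small for δ > 0 and is dropped in the standard sample-size formula.)
δ = d·√(n/2) ⇒ n = 2(δ/d)² = 2 × (3.608 / 0.7056)² = 52.29.
Rounding up, n = 53 per group.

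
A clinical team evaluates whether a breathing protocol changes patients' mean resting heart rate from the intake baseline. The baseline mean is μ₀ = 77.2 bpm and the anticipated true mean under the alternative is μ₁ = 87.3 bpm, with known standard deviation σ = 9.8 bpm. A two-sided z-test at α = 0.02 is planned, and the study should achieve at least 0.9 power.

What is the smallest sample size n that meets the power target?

n = 13

Standardized effect: d = |μ₁ − μ₀| / σ = |87.3 − 77.2| / 9.8 = 1.0306
For power 0.9 need Φ(δ − z_{0.01}) = 0.9, so δ = z_{0.01} + z_{0.10} = 2.326 + 1.282 = 3.608.
(The Φ(−δ − z_{α/2}) term is vanishingly small for δ > 0 and is dropped in the standard sample-size formula.)
δ = d·√n ⇒ n = (δ/d)² = (3.608 / 1.0306)² = 12.26.
Round up to the next whole unit.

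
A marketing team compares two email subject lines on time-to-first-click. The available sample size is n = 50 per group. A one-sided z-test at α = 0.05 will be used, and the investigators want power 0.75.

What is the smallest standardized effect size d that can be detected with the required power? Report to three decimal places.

Required noncentrality: δ = z_{0.05} + z_{0.25} = 1.645 + 0.674 = 2.319.
δ = d·√(n/2) ⇒ d = δ/√(n/2) = 2.319/√(50/2) = 0.4639.

d ≈ 0.464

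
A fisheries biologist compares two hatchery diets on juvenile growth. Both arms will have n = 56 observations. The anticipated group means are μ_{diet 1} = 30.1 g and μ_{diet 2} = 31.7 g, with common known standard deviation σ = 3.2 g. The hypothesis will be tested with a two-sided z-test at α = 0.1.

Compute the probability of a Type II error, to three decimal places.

β ≈ 0.158

Standardized effect: d = |μ_{diet 1} − μ_{diet 2}| / σ = |30.1 − 31.7| / 3.2 = 0.5000
Noncentrality parameter: δ = d·√(n/2) = 0.5000 × √(56/2) = 2.6458
Two-sided α = 0.1 → critical value z_{0.05} = 1.645.
Power = Φ(δ − 1.645) + Φ(−δ − 1.645) = Φ(1.001) + Φ(-4.291) = 0.8416 + 0.0000 = 0.8416.
Type II error: β = 1 − power = 1 − 0.8416 = 0.1584.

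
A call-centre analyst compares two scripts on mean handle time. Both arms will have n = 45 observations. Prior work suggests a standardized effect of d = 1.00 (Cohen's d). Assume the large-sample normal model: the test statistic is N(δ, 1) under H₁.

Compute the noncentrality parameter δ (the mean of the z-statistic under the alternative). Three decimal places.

δ = d·√(n/2) = 1.00 × √(45/2) = 4.7434

δ ≈ 4.743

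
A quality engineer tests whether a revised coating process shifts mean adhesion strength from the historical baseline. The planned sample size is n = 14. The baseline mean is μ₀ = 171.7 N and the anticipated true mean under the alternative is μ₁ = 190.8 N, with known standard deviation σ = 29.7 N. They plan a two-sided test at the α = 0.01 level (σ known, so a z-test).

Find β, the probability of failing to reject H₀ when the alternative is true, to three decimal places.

β ≈ 0.567

Standardized effect: d = |μ₁ − μ₀| / σ = |190.8 − 171.7| / 29.7 = 0.6431
Noncentrality parameter: δ = d·√n = 0.6431 × √14 = 2.4063
Two-sided α = 0.01 → critical value z_{0.005} = 2.576.
Power = Φ(δ − 2.576) + Φ(−δ − 2.576) = Φ(-0.170) + Φ(-4.982) = 0.4327 + 0.0000 = 0.4327.
Type II error: β = 1 − power = 1 − 0.4327 = 0.5673.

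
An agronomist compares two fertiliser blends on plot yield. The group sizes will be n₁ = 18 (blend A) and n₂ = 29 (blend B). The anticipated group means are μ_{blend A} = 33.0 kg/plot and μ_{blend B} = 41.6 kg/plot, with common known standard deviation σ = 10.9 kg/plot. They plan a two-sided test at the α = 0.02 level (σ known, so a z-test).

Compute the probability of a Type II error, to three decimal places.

β ≈ 0.381

Standardized effect: d = |μ_{blend A} − μ_{blend B}| / σ = |33.0 − 41.6| / 10.9 = 0.7890
Noncentrality parameter: δ = d / √(1/n₁ + 1/n₂) = 0.7890 / √(1/18 + 1/29) = 2.6294
Critical value for a two-sided test at α = 0.02: z_{α/2} = 2.326.
Power = Φ(δ − 2.326) + Φ(−δ − 2.326) = Φ(0.303) + Φ(-4.956) = 0.6191 + 0.0000 = 0.6191.
Type II error: β = 1 − power = 1 − 0.6191 = 0.3809.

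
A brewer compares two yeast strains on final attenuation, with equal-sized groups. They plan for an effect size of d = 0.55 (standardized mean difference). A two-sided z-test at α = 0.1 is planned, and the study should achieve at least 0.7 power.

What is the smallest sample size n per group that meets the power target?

n = 32 per group

Set Φ(δ − 1.645) = 0.7; then δ − 1.645 = Φ⁻¹(0.7) = 0.524, giving δ = 2.169.
(For δ > 0 the lower-tail rejection region contributes negligibly to power, so the one-term inversion is standard.)
δ = d·√(n/2) ⇒ n = 2(δ/d)² = 2 × (2.169 / 0.55)² = 31.11.
Round up to the next whole unit.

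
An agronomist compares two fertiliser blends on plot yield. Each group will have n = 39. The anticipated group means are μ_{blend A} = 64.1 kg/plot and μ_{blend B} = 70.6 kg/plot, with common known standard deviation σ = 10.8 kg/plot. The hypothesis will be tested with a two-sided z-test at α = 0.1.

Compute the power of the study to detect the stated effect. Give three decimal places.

Standardized effect: d = |μ_{blend A} − μ_{blend B}| / σ = |64.1 − 70.6| / 10.8 = 0.6019
Noncentrality parameter: δ = d·√(n/2) = 0.6019 × √(39/2) = 2.6577
Two-sided α = 0.1 → critical value z_{0.05} = 1.645.
Power = Φ(δ − 1.645) + Φ(−δ − 1.645) = Φ(1.013) + Φ(-4.303) = 0.8444 + 0.0000 = 0.8444.

Power ≈ 0.844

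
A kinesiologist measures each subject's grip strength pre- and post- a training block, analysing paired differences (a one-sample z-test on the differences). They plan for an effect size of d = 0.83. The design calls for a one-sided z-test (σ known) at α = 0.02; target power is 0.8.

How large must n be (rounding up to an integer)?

n = 13

Set Φ(δ − 2.054) = 0.8; then δ − 2.054 = Φ⁻¹(0.8) = 0.842, giving δ = 2.895.
δ = d·√n ⇒ n = (δ/d)² = (2.895 / 0.83)² = 12.17.
Rounding up, n = 13.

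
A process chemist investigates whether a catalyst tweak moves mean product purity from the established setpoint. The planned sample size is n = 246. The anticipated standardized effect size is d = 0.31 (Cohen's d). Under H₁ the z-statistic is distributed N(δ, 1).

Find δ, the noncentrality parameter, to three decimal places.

δ ≈ 4.862

The noncentrality parameter scales effect size by the design's sample-size factor: δ = d·√n = 0.31 × √246 = 4.8622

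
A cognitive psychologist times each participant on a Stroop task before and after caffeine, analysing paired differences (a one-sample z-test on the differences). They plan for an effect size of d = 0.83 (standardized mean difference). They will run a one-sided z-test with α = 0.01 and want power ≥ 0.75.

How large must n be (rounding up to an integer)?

For power 0.75 need Φ(δ − z_{0.01}) = 0.75, so δ = z_{0.01} + z_{0.25} = 2.326 + 0.674 = 3.001.
δ = d·√n ⇒ n = (δ/d)² = (3.001 / 0.83)² = 13.07.
Rounding up, n = 14.

n = 14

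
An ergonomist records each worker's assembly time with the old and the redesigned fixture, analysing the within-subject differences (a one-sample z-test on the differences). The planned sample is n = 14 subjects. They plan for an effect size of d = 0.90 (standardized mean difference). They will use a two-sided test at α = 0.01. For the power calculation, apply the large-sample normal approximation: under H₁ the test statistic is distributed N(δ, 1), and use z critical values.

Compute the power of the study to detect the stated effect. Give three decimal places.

Noncentrality parameter: δ = d·√n = 0.90 × √14 = 3.3675
Two-sided α = 0.01 → critical value z_{0.005} = 2.576.
Power = Φ(δ − 2.576) + Φ(−δ − 2.576) = Φ(0.792) + Φ(-5.943) = 0.7857 + 0.0000 = 0.7857.

Power ≈ 0.786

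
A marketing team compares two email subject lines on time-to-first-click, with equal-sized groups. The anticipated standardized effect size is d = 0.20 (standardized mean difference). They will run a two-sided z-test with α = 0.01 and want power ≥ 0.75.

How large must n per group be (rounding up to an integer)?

For power 0.75 need Φ(δ − z_{0.005}) = 0.75, so δ = z_{0.005} + z_{0.25} = 2.576 + 0.674 = 3.250.
(For δ > 0 the lower-tail rejection region contributes negligibly to power, so the one-term inversion is standard.)
δ = d·√(n/2) ⇒ n = 2(δ/d)² = 2 × (3.250 / 0.20)² = 528.23.
Round up to the next whole unit.

n = 529 per group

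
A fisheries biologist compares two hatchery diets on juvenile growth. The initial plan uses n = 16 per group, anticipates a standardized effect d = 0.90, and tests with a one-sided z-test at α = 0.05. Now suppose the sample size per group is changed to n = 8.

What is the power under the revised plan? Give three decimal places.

Power ≈ 0.562

With n = 8 per group: δ = d·√(n/2) = 0.90 × √(8/2) = 1.8000. Critical value z_{0.05} = 1.645.
Revised power = P(Z > 1.645 − δ) = Φ(0.155) = 0.5616.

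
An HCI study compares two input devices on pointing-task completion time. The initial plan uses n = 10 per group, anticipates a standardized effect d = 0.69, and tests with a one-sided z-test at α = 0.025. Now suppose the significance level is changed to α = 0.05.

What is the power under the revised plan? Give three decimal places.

Power ≈ 0.459

δ = d·√(n/2) = 0.69 × √(10/2) = 1.5429 (unchanged). New critical value: z_{0.05} = 1.645.
Revised power = Φ(δ − 1.645) = Φ(-0.102) = 0.4594.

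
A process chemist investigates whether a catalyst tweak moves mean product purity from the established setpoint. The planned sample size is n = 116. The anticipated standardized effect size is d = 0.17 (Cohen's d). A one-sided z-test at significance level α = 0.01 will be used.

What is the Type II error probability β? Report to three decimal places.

Noncentrality parameter: δ = d·√n = 0.17 × √116 = 1.8310
Critical value for a one-sided test at α = 0.01: z_α = 2.326.
Power = P(Z > 2.326 − δ) = Φ(-0.495) = 0.3102.
Type II error: β = 1 − power = 1 − 0.3102 = 0.6898.

β ≈ 0.690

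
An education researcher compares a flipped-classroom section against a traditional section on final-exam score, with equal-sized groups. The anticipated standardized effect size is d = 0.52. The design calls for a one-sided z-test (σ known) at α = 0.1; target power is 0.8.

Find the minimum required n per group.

n = 34 per group

Set Φ(δ − 1.282) = 0.8; then δ − 1.282 = Φ⁻¹(0.8) = 0.842, giving δ = 2.123.
δ = d·√(n/2) ⇒ n = 2(δ/d)² = 2 × (2.123 / 0.52)² = 33.34.
Round up to the next whole unit.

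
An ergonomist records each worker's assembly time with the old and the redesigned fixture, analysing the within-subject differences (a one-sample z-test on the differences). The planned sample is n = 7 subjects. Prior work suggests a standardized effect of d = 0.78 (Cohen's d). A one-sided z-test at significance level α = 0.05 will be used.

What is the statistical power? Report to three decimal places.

Noncentrality parameter: δ = d·√n = 0.78 × √7 = 2.0637
One-sided α = 0.05 → critical value z_{0.05} = 1.645.
Power = Φ(δ − 1.645) = Φ(0.419) = 0.6623.

Power ≈ 0.662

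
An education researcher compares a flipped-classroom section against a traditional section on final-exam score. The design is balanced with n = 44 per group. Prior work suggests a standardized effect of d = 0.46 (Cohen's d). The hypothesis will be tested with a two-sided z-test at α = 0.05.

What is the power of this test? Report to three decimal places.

Noncentrality parameter: δ = d·√(n/2) = 0.46 × √(44/2) = 2.1576
Two-sided α = 0.05 → critical value z_{0.025} = 1.960.
Power = Φ(δ − 1.960) + Φ(−δ − 1.960) = Φ(0.198) + Φ(-4.118) = 0.5783 + 0.0000 = 0.5784.

Power ≈ 0.578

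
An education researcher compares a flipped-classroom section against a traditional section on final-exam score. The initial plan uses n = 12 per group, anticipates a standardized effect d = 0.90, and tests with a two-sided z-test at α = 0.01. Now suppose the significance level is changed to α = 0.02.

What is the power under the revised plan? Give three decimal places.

Power ≈ 0.452

δ = d·√(n/2) = 0.90 × √(12/2) = 2.2045 (unchanged). New critical value: z_{0.01} = 2.326.
Revised power = Φ(δ − 2.326) + Φ(−δ − 2.326) = Φ(-0.122) + Φ(-4.531) = 0.4515 + 0.0000 = 0.4515.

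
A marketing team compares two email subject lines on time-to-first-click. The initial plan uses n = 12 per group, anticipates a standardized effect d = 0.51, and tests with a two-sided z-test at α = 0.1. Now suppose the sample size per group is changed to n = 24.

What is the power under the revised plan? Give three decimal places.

With n = 24 per group: δ = d·√(n/2) = 0.51 × √(24/2) = 1.7667. Critical value z_{0.05} = 1.645.
Revised power = Φ(δ − 1.645) + Φ(−δ − 1.645) = Φ(0.122) + Φ(-3.412) = 0.5485 + 0.0003 = 0.5488.

Power ≈ 0.549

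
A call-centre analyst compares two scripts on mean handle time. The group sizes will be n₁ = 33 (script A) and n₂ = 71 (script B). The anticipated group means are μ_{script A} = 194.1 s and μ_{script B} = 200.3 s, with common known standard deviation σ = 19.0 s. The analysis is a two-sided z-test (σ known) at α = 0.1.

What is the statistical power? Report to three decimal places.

Power ≈ 0.462

Standardized effect: d = |μ_{script A} − μ_{script B}| / σ = |194.1 − 200.3| / 19.0 = 0.3263
Noncentrality parameter: δ = d / √(1/n₁ + 1/n₂) = 0.3263 / √(1/33 + 1/71) = 1.5488
Two-sided α = 0.1 → critical value z_{0.05} = 1.645.
Power = Φ(δ − 1.645) + Φ(−δ − 1.645) = Φ(-0.096) + Φ(-3.194) = 0.4618 + 0.0007 = 0.4625.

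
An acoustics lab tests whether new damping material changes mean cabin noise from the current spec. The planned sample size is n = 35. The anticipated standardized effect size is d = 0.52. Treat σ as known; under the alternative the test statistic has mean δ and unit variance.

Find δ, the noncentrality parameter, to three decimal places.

The noncentrality parameter scales effect size by the design's sample-size factor: δ = d·√n = 0.52 × √35 = 3.0764

δ ≈ 3.076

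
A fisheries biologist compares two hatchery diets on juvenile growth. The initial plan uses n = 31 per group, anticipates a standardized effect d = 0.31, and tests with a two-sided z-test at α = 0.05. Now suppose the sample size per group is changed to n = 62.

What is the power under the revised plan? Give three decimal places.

Power ≈ 0.408

With n = 62 per group: δ = d·√(n/2) = 0.31 × √(62/2) = 1.7260. Critical value z_{0.025} = 1.960.
Revised power = Φ(δ − 1.960) + Φ(−δ − 1.960) = Φ(-0.234) + Φ(-3.686) = 0.4075 + 0.0001 = 0.4076.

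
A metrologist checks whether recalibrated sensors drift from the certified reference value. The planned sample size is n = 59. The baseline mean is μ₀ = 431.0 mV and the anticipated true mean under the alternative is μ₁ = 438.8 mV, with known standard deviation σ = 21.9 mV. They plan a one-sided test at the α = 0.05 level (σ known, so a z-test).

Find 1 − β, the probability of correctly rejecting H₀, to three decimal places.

Standardized effect: d = |μ₁ − μ₀| / σ = |438.8 − 431.0| / 21.9 = 0.3562
Noncentrality parameter: δ = d·√n = 0.3562 × √59 = 2.7358
Critical value for a one-sided test at α = 0.05: z_α = 1.645.
Power = P(Z > 1.645 − δ) = Φ(1.091) = 0.8623.

Power ≈ 0.862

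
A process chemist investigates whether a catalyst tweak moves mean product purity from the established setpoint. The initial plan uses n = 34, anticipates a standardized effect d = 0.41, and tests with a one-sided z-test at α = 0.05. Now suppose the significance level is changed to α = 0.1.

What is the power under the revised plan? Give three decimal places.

Power ≈ 0.866

δ = d·√n = 0.41 × √34 = 2.3907 (unchanged). New critical value: z_{0.1} = 1.282.
Revised power = Φ(δ − 1.282) = Φ(1.109) = 0.8663.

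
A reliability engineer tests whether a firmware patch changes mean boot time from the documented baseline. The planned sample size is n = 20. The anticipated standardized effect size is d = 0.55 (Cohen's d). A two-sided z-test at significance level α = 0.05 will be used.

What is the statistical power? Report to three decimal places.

Noncentrality parameter: δ = d·√n = 0.55 × √20 = 2.4597
Critical value for a two-sided test at α = 0.05: z_{α/2} = 1.960.
Power = Φ(δ − 1.960) + Φ(−δ − 1.960) = Φ(0.500) + Φ(-4.420) = 0.6914 + 0.0000 = 0.6914.

Power ≈ 0.691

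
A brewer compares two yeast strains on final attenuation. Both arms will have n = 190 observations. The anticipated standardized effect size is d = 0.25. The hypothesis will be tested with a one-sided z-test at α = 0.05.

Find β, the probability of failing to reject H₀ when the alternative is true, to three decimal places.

β ≈ 0.214

Noncentrality parameter: δ = d·√(n/2) = 0.25 × √(190/2) = 2.4367
Critical value for a one-sided test at α = 0.05: z_α = 1.645.
Power = P(Z > 1.645 − δ) = Φ(0.792) = 0.7858.
Type II error: β = 1 − power = 1 − 0.7858 = 0.2142.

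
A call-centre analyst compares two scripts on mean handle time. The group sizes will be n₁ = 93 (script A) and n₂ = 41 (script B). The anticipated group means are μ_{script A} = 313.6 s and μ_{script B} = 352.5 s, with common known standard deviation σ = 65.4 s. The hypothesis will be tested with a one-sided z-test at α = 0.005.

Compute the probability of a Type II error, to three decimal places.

β ≈ 0.275

Standardized effect: d = |μ_{script A} − μ_{script B}| / σ = |313.6 − 352.5| / 65.4 = 0.5948
Noncentrality parameter: δ = d / √(1/n₁ + 1/n₂) = 0.5948 / √(1/93 + 1/41) = 3.1729
One-sided α = 0.005 → critical value z_{0.005} = 2.576.
Power = Φ(δ − 2.576) = Φ(0.597) = 0.7248.
Type II error: β = 1 − power = 1 − 0.7248 = 0.2752.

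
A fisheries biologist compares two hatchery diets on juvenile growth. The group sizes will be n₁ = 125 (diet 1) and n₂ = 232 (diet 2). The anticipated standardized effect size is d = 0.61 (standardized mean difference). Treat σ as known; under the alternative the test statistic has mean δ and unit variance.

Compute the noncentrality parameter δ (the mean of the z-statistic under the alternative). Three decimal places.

δ ≈ 5.498

δ = d / √(1/n₁ + 1/n₂) = 0.61 / √(1/125 + 1/232) = 5.4979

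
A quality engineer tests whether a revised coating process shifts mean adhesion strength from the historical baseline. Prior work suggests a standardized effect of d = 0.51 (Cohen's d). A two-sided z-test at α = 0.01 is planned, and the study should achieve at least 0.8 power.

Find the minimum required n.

Set Φ(δ − 2.576) = 0.8; then δ − 2.576 = Φ⁻¹(0.8) = 0.842, giving δ = 3.417.
(For δ > 0 the lower-tail rejection region contributes negligibly to power, so the one-term inversion is standard.)
δ = d·√n ⇒ n = (δ/d)² = (3.417 / 0.51)² = 44.90.
Rounding up, n = 45.

n = 45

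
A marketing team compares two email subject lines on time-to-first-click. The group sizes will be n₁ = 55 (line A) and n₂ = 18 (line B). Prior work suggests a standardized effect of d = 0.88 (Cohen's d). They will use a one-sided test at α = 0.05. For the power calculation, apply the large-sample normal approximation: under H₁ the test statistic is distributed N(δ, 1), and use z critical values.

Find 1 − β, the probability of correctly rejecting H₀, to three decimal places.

Power ≈ 0.945

Noncentrality parameter: δ = d / √(1/n₁ + 1/n₂) = 0.88 / √(1/55 + 1/18) = 3.2407
One-sided α = 0.05 → critical value z_{0.05} = 1.645.
Power = Φ(δ − 1.645) = Φ(1.596) = 0.9447.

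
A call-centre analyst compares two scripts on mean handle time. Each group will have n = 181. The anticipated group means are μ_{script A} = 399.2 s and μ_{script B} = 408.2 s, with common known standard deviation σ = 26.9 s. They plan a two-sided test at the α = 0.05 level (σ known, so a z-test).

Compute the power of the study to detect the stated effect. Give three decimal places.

Standardized effect: d = |μ_{script A} − μ_{script B}| / σ = |399.2 − 408.2| / 26.9 = 0.3346
Noncentrality parameter: δ = d·√(n/2) = 0.3346 × √(181/2) = 3.1828
Two-sided α = 0.05 → critical value z_{0.025} = 1.960.
Power = Φ(δ − 1.960) + Φ(−δ − 1.960) = Φ(1.223) + Φ(-5.143) = 0.8893 + 0.0000 = 0.8893.

Power ≈ 0.889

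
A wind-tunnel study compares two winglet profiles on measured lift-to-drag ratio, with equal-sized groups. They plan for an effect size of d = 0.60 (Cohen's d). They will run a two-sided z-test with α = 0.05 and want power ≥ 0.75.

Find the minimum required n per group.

n = 39 per group

For power 0.75 need Φ(δ − z_{0.025}) = 0.75, so δ = z_{0.025} + z_{0.25} = 1.960 + 0.674 = 2.634.
(For δ > 0 the lower-tail rejection region contributes negligibly to power, so the one-term inversion is standard.)
δ = d·√(n/2) ⇒ n = 2(δ/d)² = 2 × (2.634 / 0.60)² = 38.56.
Round up to the next whole unit.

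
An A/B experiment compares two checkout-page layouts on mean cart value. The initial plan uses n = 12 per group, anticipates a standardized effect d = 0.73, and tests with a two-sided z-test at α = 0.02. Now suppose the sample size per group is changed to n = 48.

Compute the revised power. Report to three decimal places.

Power ≈ 0.894

With n = 48 per group: δ = d·√(n/2) = 0.73 × √(48/2) = 3.5763. Critical value z_{0.01} = 2.326.
Revised power = Φ(δ − 2.326) + Φ(−δ − 2.326) = Φ(1.250) + Φ(-5.903) = 0.8943 + 0.0000 = 0.8943.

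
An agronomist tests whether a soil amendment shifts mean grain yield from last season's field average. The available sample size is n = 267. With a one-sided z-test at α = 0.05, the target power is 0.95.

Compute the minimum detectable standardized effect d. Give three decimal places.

Need Φ(δ − 1.645) = 0.95, so δ = 1.645 + 1.645 = 3.290.
δ = d·√n ⇒ d = δ/√n = 3.290/√267 = 0.2013.

d ≈ 0.201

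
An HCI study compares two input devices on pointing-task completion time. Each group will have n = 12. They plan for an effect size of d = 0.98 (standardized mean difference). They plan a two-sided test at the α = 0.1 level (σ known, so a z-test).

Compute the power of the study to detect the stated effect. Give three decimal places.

Noncentrality parameter: δ = d·√(n/2) = 0.98 × √(12/2) = 2.4005
Two-sided α = 0.1 → critical value z_{0.05} = 1.645.
Power = Φ(δ − 1.645) + Φ(−δ − 1.645) = Φ(0.756) + Φ(-4.045) = 0.7751 + 0.0000 = 0.7751.

Power ≈ 0.775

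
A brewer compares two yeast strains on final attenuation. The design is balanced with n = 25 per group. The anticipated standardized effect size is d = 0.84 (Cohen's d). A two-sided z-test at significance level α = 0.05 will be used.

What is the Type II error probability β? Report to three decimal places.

β ≈ 0.156

Noncentrality parameter: λ = d·√(n/2) = 0.84 × √(25/2) = 2.9698
Two-sided α = 0.05 → critical value z_{0.025} = 1.960.
Power = Φ(λ − 1.960) + Φ(−λ − 1.960) = Φ(1.010) + Φ(-4.930) = 0.8437 + 0.0000 = 0.8437.
Type II error: β = 1 − power = 1 − 0.8437 = 0.1563.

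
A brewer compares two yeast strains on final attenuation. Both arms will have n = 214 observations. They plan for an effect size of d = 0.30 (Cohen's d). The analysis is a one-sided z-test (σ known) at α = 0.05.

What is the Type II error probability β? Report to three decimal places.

Noncentrality parameter: δ = d·√(n/2) = 0.30 × √(214/2) = 3.1032
Critical value for a one-sided test at α = 0.05: z_α = 1.645.
Power = P(Z > 1.645 − δ) = Φ(1.458) = 0.9276.
Type II error: β = 1 − power = 1 − 0.9276 = 0.0724.

β ≈ 0.072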